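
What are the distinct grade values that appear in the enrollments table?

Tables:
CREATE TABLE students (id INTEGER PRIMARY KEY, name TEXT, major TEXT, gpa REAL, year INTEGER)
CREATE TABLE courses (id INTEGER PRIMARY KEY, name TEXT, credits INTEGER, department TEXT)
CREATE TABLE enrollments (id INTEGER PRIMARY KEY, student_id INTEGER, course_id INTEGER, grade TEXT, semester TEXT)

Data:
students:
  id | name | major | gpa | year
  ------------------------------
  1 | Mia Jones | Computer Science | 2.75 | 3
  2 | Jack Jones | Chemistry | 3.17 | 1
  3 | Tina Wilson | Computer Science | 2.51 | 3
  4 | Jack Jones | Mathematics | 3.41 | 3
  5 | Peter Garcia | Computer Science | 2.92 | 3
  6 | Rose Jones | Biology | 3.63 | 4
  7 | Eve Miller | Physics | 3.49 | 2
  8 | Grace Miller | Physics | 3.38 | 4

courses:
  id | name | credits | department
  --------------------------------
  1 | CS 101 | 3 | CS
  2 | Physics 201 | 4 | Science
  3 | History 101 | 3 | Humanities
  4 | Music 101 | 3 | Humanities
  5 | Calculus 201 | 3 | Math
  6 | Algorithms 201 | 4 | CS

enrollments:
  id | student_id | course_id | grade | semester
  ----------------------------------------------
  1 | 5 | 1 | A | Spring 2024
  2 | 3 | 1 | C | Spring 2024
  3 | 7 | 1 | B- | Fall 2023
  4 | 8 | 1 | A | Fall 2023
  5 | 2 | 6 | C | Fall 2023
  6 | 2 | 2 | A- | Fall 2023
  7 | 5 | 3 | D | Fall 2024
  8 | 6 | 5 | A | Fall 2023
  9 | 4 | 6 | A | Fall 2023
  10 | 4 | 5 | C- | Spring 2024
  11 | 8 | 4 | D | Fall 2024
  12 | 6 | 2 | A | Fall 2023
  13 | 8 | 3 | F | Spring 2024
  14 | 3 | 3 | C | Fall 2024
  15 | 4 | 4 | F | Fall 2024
SELECT DISTINCT grade FROM enrollments

Execution result:
grade
A
C
B-
A-
D
C-
F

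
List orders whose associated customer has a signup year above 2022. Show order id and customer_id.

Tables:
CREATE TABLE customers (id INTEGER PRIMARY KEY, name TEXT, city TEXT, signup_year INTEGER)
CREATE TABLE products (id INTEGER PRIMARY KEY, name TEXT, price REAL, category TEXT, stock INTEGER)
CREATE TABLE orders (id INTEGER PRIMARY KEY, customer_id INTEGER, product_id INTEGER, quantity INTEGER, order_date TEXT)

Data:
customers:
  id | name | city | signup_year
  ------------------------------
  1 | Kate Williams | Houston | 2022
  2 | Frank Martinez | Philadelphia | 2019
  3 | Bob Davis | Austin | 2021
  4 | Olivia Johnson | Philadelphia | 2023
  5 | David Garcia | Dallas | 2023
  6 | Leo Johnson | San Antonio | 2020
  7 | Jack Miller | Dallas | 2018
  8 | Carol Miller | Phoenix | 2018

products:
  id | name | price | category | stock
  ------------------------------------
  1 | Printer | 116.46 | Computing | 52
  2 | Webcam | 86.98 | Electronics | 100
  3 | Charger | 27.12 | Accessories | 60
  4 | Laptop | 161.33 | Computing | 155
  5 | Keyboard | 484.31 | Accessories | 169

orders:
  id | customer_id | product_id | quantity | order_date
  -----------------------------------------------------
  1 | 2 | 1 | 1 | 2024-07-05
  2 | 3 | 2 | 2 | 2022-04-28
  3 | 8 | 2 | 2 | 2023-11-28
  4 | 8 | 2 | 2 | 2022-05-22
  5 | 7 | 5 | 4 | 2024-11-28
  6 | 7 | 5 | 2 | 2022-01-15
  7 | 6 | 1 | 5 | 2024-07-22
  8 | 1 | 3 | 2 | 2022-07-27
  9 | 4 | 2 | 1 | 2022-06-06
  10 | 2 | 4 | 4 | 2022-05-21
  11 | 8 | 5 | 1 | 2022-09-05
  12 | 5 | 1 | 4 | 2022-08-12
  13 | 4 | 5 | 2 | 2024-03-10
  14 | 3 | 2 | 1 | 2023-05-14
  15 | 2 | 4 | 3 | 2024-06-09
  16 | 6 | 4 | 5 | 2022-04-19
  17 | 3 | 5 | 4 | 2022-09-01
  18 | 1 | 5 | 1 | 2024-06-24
SELECT id, customer_id FROM orders WHERE customer_id IN (SELECT id FROM customers WHERE signup_year > 2022)

Execution result:
id | customer_id
9 | 4
12 | 5
13 | 4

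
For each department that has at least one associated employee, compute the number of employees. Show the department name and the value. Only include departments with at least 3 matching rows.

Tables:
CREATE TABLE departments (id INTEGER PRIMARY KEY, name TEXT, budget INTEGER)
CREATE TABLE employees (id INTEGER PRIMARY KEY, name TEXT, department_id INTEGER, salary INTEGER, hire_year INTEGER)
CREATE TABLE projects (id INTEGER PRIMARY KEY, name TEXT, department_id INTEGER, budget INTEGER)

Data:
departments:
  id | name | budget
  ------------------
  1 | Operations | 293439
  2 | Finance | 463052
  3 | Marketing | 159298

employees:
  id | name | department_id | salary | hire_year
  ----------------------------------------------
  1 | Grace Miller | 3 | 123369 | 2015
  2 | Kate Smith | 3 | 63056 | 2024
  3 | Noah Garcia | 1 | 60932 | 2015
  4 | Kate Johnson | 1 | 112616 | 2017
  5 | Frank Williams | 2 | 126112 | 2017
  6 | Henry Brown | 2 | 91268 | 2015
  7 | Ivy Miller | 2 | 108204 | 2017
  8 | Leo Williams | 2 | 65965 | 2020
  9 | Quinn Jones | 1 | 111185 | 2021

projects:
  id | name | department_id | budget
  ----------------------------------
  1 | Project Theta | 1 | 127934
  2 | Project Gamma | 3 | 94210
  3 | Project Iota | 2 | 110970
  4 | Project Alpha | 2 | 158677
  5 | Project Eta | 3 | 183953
SELECT p.name, COUNT(*) AS n FROM employees c JOIN departments p ON c.department_id = p.id GROUP BY p.id, p.name HAVING COUNT(*) >= 3

Execution result:
name | n
Operations | 3
Finance | 4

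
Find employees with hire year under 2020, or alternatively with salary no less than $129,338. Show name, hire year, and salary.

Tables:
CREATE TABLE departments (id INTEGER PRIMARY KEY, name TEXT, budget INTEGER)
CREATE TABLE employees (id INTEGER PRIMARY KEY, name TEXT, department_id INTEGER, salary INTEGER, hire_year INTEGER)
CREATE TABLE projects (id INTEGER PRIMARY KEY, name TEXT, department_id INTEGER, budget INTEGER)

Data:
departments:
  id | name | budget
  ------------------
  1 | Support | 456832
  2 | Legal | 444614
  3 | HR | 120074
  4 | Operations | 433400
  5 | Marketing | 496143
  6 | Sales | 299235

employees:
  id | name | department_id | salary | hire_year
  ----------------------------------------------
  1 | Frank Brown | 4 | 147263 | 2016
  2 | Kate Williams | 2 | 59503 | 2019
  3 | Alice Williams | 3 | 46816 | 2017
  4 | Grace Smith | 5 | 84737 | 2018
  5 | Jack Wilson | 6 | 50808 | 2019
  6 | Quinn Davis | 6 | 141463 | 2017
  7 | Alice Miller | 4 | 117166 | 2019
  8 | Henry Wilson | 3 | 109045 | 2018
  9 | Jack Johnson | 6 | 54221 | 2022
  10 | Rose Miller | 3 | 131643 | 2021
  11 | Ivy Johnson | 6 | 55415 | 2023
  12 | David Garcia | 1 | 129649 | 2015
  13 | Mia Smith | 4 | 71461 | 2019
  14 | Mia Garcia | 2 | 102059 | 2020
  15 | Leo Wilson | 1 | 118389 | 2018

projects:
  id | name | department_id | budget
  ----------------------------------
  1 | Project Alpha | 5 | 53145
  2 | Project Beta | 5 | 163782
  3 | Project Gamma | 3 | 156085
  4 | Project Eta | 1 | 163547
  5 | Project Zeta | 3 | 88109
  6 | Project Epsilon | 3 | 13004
SELECT name, hire_year, salary FROM employees WHERE hire_year < 2020 OR salary >= 129338

Execution result:
name | hire_year | salary
Frank Brown | 2016 | 147263
Kate Williams | 2019 | 59503
Alice Williams | 2017 | 46816
Grace Smith | 2018 | 84737
Jack Wilson | 2019 | 50808
Quinn Davis | 2017 | 141463
Alice Miller | 2019 | 117166
Henry Wilson | 2018 | 109045
Rose Miller | 2021 | 131643
David Garcia | 2015 | 129649
Mia Smith | 2019 | 71461
Leo Wilson | 2018 | 118389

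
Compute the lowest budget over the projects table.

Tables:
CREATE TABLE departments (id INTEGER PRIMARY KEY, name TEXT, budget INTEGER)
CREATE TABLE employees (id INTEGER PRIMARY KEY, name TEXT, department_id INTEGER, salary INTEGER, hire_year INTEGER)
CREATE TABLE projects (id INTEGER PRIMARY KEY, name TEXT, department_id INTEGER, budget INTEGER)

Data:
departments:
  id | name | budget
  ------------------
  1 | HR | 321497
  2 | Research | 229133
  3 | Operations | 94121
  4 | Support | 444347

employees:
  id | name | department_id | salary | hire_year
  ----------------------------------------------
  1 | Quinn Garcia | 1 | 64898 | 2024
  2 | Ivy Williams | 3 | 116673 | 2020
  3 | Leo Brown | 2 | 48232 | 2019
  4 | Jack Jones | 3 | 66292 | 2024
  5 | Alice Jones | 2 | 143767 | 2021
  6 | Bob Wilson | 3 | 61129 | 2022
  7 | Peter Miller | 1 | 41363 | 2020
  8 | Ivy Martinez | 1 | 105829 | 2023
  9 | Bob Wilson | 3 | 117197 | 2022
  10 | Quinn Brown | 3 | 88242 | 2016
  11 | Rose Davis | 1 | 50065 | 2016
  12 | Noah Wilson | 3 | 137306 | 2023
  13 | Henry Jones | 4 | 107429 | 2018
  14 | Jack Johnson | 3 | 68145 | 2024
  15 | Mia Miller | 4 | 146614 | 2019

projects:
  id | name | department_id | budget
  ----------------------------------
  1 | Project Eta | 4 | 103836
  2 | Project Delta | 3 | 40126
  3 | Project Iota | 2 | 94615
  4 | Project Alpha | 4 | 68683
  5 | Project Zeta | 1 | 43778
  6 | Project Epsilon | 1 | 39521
SELECT MIN(budget) FROM projects

Execution result:
39521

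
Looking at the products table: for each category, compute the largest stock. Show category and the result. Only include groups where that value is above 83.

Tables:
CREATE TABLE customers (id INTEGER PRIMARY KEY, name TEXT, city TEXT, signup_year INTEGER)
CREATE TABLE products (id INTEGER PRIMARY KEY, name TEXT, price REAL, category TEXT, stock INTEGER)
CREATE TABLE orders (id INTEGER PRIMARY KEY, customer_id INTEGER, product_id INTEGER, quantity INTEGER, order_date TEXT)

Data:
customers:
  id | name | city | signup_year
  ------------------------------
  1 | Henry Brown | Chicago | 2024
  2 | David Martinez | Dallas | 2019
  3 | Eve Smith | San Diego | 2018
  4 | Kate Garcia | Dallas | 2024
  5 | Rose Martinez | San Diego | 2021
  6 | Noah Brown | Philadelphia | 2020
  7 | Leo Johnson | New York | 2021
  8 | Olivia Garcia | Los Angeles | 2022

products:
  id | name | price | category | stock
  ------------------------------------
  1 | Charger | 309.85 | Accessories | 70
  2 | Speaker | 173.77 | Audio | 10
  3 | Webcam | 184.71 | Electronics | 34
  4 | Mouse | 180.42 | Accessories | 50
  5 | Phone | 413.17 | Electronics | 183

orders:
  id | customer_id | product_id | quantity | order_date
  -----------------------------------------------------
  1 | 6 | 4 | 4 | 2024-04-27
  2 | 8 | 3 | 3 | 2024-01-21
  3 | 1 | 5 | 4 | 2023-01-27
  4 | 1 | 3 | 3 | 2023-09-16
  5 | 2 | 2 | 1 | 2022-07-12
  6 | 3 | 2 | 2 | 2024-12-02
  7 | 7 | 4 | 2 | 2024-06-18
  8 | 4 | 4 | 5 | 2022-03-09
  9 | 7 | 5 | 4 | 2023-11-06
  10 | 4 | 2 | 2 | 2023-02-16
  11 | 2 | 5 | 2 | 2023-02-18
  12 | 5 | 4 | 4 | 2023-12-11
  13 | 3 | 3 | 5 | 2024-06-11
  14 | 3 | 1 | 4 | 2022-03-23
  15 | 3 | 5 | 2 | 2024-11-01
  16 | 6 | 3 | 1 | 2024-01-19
SELECT category, MAX(stock) AS max_stock FROM products GROUP BY category HAVING MAX(stock) > 83

Execution result:
category | max_stock
Electronics | 183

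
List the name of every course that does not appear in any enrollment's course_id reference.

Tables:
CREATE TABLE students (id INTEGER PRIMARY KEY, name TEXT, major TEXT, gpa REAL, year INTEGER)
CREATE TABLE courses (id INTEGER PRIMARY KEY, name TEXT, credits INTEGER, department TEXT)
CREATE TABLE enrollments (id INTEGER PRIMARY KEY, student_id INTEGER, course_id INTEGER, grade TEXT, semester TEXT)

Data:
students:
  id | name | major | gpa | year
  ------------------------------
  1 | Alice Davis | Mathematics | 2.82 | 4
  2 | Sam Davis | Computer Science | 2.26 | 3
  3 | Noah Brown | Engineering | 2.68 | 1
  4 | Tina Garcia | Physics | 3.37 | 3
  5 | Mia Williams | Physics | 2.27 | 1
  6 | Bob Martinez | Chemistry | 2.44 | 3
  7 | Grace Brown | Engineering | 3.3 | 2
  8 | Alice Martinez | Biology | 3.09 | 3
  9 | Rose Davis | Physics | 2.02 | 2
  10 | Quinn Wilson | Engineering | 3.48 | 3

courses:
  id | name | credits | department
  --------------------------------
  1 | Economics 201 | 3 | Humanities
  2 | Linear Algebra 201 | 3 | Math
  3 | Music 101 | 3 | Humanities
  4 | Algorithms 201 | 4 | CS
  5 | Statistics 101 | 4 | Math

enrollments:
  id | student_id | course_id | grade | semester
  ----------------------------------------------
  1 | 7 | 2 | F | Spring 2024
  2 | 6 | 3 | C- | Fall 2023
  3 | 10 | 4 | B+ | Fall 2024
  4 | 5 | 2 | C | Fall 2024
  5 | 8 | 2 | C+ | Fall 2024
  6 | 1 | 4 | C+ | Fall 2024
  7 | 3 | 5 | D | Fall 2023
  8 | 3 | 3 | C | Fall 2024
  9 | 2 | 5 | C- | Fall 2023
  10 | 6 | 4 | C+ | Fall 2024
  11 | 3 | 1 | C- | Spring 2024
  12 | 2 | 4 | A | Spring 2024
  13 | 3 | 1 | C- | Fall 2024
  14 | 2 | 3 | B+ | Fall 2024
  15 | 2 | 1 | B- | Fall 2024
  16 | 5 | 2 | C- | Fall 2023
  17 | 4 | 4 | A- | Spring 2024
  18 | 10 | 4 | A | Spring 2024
SELECT p.name FROM courses p LEFT JOIN enrollments c ON c.course_id = p.id WHERE c.id IS NULL

Execution result:
(no rows)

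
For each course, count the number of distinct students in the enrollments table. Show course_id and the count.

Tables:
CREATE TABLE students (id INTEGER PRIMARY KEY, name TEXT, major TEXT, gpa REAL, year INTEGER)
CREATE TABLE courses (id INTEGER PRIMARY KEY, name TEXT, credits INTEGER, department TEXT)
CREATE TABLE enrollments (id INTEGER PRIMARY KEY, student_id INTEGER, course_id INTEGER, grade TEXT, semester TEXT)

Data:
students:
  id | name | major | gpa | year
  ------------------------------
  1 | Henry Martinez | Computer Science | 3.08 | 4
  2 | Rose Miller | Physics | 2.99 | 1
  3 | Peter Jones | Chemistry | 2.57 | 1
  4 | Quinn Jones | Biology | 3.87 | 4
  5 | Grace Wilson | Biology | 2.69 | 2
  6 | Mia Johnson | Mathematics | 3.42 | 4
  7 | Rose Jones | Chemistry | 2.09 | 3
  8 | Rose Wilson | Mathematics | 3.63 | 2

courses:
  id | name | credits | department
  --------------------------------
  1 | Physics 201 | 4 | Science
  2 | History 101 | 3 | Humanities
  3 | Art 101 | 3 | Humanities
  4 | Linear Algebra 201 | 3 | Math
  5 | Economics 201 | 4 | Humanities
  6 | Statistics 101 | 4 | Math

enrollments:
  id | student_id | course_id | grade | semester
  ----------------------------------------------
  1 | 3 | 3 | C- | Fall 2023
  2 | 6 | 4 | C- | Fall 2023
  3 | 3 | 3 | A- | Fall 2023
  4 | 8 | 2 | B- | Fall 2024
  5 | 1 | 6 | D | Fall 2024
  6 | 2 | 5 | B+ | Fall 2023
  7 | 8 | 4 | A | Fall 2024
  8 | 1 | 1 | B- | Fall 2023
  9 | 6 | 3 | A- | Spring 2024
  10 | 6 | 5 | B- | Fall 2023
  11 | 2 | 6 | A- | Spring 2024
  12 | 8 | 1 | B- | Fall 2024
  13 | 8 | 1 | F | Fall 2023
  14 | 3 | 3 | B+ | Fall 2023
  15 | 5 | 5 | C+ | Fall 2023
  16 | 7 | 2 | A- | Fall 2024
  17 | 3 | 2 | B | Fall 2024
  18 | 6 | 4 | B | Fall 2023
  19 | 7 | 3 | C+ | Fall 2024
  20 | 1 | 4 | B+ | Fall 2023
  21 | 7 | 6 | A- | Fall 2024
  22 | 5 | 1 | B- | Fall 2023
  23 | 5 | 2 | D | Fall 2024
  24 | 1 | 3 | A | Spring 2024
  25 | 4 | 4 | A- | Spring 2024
SELECT course_id, COUNT(DISTINCT student_id) AS distinct_student_count FROM enrollments GROUP BY course_id

Execution result:
course_id | distinct_student_count
1 | 3
2 | 4
3 | 4
4 | 4
5 | 3
6 | 3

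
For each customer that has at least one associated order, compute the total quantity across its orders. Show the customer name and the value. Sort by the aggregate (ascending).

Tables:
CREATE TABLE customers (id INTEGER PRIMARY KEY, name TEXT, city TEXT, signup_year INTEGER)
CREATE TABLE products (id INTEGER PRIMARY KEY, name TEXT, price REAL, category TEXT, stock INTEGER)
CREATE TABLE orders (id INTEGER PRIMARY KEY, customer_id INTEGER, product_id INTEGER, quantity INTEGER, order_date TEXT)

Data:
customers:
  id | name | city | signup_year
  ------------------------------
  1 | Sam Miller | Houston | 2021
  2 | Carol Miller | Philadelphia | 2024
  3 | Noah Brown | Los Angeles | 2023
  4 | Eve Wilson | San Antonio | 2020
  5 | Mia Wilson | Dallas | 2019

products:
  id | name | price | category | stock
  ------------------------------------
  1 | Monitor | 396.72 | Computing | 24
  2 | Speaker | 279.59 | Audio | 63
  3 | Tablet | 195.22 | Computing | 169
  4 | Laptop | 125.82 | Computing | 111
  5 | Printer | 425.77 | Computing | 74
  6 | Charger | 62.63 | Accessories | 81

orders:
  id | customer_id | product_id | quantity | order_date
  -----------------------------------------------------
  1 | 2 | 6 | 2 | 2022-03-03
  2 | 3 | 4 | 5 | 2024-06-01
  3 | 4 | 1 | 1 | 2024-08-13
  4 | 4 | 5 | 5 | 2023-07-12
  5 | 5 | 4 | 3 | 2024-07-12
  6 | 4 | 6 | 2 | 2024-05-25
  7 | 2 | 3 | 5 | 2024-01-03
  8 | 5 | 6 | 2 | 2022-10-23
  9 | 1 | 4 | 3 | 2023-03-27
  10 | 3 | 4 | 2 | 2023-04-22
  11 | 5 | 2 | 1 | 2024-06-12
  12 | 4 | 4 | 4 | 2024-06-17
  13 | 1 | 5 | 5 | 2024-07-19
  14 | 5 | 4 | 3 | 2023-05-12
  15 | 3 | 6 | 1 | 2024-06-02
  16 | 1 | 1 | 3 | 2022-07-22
SELECT p.name, SUM(c.quantity) AS sum_quantity FROM orders c JOIN customers p ON c.customer_id = p.id GROUP BY p.id, p.name ORDER BY sum_quantity ASC

Execution result:
name | sum_quantity
Carol Miller | 7
Noah Brown | 8
Mia Wilson | 9
Sam Miller | 11
Eve Wilson | 12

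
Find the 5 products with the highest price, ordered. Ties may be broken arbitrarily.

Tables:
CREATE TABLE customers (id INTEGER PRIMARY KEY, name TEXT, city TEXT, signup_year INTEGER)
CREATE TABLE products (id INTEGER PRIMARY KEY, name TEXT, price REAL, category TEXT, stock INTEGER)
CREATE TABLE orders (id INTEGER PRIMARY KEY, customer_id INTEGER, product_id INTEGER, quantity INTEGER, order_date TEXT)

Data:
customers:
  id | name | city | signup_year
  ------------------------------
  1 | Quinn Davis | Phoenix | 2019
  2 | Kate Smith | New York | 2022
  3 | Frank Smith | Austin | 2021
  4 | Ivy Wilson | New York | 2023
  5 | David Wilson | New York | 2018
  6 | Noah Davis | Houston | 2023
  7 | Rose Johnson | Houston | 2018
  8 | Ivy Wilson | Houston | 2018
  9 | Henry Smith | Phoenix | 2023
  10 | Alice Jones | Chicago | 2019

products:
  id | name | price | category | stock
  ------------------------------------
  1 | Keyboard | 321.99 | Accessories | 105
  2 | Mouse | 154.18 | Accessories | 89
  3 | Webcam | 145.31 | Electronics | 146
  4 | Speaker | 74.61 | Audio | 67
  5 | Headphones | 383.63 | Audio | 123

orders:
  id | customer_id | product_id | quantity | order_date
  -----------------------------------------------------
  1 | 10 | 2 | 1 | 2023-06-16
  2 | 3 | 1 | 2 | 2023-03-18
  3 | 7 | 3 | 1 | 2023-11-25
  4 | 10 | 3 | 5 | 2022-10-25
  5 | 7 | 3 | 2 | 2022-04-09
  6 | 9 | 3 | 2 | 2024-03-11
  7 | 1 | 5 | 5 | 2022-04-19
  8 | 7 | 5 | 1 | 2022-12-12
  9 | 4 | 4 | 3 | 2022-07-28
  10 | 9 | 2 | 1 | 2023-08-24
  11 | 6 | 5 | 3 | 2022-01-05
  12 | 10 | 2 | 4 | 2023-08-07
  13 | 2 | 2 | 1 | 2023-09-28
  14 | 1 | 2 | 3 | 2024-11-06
SELECT name, price FROM products ORDER BY price DESC LIMIT 5

Execution result:
name | price
Headphones | 383.63
Keyboard | 321.99
Mouse | 154.18
Webcam | 145.31
Speaker | 74.61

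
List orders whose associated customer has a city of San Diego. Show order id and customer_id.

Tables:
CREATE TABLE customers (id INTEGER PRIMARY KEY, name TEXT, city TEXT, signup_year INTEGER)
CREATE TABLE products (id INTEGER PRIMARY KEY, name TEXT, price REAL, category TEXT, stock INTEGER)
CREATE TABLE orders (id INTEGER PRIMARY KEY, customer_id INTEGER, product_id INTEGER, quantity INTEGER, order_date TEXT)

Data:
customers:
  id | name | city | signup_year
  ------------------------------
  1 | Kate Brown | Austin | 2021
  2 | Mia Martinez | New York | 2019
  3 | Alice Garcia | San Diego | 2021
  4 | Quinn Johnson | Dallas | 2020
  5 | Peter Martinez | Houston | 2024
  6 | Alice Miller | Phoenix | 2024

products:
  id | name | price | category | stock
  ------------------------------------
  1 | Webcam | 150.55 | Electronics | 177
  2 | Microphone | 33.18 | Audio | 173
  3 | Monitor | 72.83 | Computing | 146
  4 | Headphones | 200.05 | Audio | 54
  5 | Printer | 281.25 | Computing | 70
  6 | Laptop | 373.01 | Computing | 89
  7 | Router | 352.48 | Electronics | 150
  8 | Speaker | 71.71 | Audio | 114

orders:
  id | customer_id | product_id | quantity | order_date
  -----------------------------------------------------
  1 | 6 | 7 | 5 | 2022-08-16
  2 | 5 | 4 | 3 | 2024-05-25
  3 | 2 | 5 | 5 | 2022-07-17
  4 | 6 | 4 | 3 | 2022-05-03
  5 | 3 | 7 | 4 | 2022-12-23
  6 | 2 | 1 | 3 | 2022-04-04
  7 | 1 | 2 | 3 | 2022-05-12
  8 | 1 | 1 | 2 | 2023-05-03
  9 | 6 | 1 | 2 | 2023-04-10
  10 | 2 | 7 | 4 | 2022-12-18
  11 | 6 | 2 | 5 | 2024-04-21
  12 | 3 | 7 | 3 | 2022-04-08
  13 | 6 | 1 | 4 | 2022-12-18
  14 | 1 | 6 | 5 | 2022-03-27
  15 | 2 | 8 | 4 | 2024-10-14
SELECT id, customer_id FROM orders WHERE customer_id IN (SELECT id FROM customers WHERE city = 'San Diego')

Execution result:
id | customer_id
5 | 3
12 | 3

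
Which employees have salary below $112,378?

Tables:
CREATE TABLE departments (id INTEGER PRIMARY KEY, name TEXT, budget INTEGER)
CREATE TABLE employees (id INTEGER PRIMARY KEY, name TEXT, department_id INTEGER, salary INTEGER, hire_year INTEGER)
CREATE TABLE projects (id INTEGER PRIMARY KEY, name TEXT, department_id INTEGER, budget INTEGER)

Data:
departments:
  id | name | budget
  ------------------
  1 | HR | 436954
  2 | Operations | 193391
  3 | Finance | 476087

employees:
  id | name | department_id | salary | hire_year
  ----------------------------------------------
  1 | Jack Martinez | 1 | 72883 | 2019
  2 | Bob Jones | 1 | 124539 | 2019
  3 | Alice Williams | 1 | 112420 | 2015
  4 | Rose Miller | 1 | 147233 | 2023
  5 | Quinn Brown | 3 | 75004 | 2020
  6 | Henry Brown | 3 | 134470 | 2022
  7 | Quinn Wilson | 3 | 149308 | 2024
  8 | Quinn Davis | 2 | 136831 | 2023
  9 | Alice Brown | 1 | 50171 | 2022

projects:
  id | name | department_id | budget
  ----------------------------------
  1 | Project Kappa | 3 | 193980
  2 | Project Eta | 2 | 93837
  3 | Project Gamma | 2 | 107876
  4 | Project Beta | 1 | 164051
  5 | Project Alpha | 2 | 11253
SELECT name, salary FROM employees WHERE salary < 112378

Execution result:
name | salary
Jack Martinez | 72883
Quinn Brown | 75004
Alice Brown | 50171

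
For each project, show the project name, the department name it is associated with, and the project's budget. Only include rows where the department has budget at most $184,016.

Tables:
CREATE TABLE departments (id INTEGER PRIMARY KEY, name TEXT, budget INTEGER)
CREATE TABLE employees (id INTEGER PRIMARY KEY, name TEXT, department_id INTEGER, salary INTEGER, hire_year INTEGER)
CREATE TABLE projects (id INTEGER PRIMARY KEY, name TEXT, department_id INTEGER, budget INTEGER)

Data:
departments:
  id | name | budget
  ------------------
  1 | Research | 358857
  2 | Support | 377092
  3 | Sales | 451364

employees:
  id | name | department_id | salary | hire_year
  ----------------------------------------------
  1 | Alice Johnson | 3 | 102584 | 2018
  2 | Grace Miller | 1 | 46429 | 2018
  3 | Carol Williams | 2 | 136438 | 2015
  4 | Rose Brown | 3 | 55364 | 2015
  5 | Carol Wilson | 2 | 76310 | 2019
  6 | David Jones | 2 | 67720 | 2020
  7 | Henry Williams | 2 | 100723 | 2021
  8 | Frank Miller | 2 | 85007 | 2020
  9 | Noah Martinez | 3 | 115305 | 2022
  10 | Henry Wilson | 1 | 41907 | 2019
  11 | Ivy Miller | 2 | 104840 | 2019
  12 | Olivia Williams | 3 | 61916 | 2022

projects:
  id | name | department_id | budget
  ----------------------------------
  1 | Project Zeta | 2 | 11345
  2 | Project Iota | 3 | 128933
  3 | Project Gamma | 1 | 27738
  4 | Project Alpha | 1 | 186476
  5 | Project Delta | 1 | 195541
SELECT c.name, p.name AS department, c.budget FROM projects c JOIN departments p ON c.department_id = p.id WHERE p.budget <= 184016

Execution result:
(no rows)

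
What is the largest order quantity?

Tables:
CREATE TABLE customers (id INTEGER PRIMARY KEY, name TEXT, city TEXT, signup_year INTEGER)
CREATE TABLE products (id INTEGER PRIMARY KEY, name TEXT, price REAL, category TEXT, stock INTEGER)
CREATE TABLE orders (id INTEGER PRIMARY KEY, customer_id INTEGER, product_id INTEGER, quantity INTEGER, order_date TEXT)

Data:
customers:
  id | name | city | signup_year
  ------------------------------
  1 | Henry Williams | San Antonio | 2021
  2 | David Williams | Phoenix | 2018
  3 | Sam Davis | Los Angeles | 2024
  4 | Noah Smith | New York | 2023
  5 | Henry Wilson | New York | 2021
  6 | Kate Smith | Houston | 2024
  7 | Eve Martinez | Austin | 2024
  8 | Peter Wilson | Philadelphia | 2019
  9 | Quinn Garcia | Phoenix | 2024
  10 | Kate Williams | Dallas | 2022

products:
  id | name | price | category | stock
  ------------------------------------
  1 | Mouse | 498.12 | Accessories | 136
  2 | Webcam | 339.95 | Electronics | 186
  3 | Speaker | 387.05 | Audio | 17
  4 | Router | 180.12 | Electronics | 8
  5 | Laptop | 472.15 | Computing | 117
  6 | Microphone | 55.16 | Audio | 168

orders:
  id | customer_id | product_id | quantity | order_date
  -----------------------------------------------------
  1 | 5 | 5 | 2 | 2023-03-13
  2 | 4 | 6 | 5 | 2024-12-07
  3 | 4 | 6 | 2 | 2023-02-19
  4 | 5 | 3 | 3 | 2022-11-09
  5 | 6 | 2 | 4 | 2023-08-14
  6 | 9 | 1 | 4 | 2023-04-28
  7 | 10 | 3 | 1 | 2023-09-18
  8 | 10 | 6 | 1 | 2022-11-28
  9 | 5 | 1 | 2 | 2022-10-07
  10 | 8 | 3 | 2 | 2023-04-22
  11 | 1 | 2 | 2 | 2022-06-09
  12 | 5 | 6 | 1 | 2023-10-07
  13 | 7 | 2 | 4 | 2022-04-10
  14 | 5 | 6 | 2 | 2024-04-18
SELECT MAX(quantity) FROM orders

Execution result:
5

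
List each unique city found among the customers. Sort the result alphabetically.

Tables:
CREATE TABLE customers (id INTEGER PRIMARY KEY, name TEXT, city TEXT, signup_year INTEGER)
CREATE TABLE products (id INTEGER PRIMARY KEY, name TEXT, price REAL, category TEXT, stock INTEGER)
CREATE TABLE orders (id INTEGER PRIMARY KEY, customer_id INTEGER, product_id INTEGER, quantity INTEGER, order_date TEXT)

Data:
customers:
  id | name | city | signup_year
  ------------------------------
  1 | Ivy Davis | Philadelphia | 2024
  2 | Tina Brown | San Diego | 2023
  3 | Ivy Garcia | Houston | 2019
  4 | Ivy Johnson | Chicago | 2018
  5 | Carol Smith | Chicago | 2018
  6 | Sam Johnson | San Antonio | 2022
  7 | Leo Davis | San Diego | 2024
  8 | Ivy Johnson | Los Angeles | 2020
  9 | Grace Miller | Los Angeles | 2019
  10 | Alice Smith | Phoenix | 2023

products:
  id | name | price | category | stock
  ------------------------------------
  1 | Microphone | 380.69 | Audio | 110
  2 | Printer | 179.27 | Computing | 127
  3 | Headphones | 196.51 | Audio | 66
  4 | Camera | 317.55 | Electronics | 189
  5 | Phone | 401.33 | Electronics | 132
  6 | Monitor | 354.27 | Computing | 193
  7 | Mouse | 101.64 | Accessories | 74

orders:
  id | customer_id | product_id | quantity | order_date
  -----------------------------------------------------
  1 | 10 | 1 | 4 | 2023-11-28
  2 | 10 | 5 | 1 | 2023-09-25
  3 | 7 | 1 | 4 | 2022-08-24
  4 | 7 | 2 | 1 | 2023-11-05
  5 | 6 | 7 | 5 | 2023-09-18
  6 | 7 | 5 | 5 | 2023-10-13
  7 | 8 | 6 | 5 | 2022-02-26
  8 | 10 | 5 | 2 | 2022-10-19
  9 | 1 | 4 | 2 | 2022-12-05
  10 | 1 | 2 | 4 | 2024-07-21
SELECT DISTINCT city FROM customers ORDER BY city

Execution result:
city
Chicago
Houston
Los Angeles
Philadelphia
Phoenix
San Antonio
San Diego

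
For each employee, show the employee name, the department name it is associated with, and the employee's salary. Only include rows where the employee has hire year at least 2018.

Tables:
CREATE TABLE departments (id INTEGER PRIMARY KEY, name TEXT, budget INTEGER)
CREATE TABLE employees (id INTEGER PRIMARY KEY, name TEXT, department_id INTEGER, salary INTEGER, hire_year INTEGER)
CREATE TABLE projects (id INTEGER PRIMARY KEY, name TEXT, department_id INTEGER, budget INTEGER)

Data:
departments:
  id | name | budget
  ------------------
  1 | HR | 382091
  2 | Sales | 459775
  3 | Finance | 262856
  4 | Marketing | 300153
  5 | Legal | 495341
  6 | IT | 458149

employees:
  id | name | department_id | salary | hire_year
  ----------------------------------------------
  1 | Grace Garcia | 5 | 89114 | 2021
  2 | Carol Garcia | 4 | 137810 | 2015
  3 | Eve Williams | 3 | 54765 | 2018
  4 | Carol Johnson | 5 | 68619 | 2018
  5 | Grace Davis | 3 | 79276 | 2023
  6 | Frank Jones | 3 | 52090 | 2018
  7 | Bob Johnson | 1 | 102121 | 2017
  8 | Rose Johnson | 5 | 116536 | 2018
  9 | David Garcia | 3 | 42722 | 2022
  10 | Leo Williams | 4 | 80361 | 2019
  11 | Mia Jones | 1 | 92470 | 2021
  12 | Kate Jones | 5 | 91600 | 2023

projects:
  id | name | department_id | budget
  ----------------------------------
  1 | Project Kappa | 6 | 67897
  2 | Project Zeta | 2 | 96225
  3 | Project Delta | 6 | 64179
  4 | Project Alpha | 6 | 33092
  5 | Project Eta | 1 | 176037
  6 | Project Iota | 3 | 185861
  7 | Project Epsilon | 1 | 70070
SELECT c.name, p.name AS department, c.salary FROM employees c JOIN departments p ON c.department_id = p.id WHERE c.hire_year >= 2018

Execution result:
name | department | salary
Grace Garcia | Legal | 89114
Eve Williams | Finance | 54765
Carol Johnson | Legal | 68619
Grace Davis | Finance | 79276
Frank Jones | Finance | 52090
Rose Johnson | Legal | 116536
David Garcia | Finance | 42722
Leo Williams | Marketing | 80361
Mia Jones | HR | 92470
Kate Jones | Legal | 91600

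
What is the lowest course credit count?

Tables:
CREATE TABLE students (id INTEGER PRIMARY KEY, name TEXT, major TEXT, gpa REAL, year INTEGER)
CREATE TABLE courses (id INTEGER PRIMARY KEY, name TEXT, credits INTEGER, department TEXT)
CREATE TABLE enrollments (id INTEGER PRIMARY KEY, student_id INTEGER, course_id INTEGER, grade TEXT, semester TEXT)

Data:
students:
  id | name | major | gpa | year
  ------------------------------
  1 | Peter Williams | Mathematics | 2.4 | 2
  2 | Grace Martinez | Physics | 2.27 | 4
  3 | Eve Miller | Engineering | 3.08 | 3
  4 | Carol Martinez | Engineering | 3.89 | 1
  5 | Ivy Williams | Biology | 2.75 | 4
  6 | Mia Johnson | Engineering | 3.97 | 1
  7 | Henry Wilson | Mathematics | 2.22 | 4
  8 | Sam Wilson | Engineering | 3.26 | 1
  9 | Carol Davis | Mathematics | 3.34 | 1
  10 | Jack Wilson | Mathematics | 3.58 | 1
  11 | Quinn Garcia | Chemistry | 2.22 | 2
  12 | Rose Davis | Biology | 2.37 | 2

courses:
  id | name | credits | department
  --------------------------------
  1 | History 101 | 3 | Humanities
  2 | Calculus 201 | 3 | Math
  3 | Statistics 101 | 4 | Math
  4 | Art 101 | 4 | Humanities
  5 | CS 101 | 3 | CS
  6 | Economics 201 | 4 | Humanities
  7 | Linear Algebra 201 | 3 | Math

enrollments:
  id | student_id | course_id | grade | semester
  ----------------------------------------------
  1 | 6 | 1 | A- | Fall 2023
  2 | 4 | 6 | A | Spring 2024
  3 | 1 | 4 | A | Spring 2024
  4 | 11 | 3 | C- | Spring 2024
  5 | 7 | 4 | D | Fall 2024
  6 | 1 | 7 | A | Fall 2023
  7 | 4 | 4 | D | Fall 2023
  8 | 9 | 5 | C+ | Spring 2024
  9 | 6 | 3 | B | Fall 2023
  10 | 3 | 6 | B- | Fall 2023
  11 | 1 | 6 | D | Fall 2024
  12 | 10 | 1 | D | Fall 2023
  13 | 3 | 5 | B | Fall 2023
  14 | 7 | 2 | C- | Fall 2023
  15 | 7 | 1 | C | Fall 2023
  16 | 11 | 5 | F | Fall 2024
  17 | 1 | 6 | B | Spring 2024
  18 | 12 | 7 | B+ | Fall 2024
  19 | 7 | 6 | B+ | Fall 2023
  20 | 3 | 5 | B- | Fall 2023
SELECT MIN(credits) FROM courses

Execution result:
3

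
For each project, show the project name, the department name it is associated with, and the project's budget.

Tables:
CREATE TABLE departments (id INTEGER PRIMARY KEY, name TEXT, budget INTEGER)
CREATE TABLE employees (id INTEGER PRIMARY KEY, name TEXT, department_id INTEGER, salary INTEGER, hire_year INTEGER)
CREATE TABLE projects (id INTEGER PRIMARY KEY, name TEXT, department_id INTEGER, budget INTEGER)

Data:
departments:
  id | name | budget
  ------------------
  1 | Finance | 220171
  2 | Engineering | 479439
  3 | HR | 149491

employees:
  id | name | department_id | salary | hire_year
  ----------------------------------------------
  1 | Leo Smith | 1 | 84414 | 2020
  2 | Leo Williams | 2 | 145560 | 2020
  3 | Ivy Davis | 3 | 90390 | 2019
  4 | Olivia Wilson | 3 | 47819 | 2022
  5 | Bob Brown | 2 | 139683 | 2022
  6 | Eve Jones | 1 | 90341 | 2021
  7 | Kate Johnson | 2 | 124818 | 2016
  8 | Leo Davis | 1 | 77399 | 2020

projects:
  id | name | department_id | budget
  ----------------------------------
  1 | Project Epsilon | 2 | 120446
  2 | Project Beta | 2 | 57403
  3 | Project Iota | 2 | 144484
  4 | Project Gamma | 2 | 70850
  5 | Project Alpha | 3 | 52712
SELECT c.name, p.name AS department, c.budget FROM projects c JOIN departments p ON c.department_id = p.id

Execution result:
name | department | budget
Project Epsilon | Engineering | 120446
Project Beta | Engineering | 57403
Project Iota | Engineering | 144484
Project Gamma | Engineering | 70850
Project Alpha | HR | 52712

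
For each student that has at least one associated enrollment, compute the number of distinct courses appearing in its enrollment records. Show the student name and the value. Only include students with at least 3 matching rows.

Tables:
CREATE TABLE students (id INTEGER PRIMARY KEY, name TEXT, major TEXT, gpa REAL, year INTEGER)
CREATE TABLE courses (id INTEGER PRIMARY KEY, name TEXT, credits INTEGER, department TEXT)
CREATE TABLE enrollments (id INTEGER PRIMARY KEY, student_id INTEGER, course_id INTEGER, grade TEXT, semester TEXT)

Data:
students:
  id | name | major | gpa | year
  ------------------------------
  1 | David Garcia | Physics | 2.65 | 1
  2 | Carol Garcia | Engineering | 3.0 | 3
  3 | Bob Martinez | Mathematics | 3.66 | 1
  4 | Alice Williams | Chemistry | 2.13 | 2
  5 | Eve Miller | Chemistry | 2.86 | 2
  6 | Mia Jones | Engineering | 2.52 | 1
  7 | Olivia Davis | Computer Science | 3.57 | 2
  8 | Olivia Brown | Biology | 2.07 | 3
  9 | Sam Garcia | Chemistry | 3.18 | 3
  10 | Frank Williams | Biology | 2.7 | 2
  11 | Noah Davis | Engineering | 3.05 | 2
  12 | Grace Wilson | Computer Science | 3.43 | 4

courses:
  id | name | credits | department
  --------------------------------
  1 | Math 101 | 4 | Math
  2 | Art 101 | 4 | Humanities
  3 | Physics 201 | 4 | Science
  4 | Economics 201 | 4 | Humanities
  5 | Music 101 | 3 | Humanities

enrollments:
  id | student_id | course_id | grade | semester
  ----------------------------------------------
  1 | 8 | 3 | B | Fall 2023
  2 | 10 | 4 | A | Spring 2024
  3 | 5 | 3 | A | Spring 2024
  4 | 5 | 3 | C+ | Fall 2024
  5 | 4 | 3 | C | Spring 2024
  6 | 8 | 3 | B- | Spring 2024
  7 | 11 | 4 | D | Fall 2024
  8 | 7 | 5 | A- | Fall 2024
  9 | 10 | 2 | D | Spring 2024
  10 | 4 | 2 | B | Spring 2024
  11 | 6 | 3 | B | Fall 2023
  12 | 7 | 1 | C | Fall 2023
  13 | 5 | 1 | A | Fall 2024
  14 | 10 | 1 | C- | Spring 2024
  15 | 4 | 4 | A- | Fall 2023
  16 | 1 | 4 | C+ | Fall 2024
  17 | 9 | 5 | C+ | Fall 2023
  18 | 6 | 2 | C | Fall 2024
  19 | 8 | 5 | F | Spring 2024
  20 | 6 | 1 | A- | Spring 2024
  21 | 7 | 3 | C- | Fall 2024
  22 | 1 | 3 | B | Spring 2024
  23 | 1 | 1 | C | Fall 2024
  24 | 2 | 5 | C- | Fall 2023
SELECT p.name, COUNT(DISTINCT c.course_id) AS distinct_course_count FROM enrollments c JOIN students p ON c.student_id = p.id GROUP BY p.id, p.name HAVING COUNT(*) >= 3

Execution result:
name | distinct_course_count
David Garcia | 3
Alice Williams | 3
Eve Miller | 2
Mia Jones | 3
Olivia Davis | 3
Olivia Brown | 2
Frank Williams | 3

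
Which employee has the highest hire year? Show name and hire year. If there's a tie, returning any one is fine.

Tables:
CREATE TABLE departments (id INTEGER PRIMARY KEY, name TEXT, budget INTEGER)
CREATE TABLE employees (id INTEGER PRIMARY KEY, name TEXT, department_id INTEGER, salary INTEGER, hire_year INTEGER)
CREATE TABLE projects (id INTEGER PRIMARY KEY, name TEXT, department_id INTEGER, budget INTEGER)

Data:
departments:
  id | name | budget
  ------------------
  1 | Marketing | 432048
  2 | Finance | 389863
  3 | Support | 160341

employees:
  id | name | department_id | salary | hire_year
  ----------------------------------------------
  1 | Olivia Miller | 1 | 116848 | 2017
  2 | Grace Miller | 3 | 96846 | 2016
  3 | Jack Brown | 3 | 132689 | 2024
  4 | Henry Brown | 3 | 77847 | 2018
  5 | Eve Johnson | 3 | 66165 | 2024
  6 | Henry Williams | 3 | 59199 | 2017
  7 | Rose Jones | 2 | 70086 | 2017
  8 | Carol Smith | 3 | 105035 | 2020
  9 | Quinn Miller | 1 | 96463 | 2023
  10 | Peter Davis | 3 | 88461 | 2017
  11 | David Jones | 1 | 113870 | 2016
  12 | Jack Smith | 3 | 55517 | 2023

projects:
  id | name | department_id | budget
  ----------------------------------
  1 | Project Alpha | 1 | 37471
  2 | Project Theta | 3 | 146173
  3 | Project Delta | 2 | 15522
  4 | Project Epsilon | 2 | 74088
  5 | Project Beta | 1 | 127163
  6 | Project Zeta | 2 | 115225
SELECT name, hire_year FROM employees ORDER BY hire_year DESC LIMIT 1

Execution result:
name | hire_year
Jack Brown | 2024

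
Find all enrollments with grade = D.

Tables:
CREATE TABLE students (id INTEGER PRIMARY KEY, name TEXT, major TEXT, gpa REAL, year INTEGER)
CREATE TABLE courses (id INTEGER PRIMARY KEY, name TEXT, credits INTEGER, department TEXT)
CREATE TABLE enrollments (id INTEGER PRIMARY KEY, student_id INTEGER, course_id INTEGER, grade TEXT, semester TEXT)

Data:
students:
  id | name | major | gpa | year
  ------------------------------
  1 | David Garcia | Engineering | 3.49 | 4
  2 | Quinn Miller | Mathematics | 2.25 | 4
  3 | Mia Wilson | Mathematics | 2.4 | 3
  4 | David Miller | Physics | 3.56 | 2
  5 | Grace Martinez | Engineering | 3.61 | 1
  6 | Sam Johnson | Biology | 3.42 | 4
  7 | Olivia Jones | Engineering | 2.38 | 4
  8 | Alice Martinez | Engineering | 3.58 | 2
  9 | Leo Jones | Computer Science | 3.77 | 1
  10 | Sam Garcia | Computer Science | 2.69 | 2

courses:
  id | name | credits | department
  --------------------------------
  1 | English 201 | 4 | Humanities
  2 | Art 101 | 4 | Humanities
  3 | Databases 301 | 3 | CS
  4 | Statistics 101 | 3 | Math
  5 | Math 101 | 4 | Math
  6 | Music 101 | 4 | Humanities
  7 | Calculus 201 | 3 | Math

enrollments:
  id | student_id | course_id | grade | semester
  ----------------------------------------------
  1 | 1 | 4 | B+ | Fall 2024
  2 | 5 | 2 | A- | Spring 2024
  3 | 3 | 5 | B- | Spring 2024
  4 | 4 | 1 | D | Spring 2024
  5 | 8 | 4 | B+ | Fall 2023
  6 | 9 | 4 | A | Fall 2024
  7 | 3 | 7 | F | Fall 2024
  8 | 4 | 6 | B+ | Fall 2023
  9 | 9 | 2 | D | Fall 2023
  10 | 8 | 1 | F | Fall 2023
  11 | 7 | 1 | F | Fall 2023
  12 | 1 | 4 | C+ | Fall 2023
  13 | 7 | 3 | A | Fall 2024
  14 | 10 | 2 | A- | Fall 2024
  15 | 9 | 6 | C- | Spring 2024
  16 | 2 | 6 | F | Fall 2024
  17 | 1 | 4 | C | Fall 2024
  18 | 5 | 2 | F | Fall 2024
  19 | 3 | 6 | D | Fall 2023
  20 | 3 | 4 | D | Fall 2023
SELECT id, grade FROM enrollments WHERE grade = 'D'

Execution result:
id | grade
4 | D
9 | D
19 | D
20 | D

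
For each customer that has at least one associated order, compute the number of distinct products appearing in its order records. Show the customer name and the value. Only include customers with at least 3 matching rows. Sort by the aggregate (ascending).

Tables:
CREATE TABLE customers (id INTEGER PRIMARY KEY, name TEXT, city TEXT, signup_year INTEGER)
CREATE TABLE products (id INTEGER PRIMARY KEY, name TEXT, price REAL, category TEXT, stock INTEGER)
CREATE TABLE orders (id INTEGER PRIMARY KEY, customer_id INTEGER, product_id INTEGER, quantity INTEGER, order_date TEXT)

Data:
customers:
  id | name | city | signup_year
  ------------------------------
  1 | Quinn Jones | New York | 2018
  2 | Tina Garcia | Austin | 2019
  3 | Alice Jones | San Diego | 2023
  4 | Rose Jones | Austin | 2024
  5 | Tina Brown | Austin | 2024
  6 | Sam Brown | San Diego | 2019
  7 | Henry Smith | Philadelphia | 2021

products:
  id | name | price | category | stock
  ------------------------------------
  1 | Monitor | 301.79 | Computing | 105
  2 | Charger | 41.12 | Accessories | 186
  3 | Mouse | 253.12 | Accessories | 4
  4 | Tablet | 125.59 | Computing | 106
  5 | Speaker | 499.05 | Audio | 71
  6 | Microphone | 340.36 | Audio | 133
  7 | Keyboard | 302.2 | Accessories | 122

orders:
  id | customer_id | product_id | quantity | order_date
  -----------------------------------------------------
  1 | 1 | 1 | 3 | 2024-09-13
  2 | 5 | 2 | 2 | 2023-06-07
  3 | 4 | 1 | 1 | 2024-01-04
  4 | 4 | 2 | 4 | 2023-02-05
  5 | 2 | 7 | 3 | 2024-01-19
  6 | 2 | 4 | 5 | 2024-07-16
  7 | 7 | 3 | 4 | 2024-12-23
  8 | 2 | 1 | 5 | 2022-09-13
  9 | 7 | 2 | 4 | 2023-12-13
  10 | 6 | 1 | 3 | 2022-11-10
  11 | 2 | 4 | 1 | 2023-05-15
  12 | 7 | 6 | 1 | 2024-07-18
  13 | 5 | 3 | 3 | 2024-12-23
SELECT p.name, COUNT(DISTINCT c.product_id) AS distinct_product_count FROM orders c JOIN customers p ON c.customer_id = p.id GROUP BY p.id, p.name HAVING COUNT(*) >= 3 ORDER BY distinct_product_count ASC

Execution result:
name | distinct_product_count
Tina Garcia | 3
Henry Smith | 3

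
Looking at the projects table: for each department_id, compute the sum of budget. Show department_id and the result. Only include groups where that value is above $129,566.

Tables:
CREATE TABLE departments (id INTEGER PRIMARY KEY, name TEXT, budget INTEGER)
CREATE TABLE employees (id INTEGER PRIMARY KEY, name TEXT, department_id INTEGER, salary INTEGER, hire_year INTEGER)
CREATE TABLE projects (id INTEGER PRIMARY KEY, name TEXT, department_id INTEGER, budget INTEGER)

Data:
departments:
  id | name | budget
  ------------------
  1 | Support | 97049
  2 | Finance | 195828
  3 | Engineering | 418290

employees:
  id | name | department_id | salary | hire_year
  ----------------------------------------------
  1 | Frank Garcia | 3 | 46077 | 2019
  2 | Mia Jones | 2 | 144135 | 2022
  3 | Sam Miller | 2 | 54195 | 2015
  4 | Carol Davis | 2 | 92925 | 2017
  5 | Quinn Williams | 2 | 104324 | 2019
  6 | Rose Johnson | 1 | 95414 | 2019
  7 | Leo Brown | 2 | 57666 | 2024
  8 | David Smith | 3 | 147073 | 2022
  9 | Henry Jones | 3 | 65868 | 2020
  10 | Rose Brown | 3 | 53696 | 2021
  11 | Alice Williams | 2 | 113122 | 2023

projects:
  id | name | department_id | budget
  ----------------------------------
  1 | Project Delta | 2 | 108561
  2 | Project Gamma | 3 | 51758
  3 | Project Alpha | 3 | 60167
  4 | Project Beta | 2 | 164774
SELECT department_id, SUM(budget) AS sum_budget FROM projects GROUP BY department_id HAVING SUM(budget) > 129566

Execution result:
department_id | sum_budget
2 | 273335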